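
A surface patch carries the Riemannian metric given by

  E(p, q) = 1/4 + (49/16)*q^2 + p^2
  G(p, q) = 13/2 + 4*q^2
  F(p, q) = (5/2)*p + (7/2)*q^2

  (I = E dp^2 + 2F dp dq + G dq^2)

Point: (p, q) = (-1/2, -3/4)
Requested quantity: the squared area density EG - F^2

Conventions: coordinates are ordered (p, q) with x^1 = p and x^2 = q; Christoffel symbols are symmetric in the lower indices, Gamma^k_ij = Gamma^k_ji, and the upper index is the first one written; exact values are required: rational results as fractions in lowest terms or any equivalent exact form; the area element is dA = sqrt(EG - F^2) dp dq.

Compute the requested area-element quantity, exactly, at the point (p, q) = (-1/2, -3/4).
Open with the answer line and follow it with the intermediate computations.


Answer: EG - F^2 = 9693/512

E = 569/256, F = 23/32, G = 35/4; EG - F^2 = 9693/512


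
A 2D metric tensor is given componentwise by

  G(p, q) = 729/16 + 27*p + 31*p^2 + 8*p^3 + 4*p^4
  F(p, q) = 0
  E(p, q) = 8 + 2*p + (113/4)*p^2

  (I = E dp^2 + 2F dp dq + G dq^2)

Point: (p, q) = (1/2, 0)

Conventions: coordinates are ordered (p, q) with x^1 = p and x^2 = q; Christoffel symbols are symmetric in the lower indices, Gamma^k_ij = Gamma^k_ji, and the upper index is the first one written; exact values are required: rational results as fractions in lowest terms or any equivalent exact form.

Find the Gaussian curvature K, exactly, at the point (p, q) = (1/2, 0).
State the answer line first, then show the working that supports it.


Answer: K = -1280/726539

E = 257/16, F = 0, G = 1089/16, EG - F^2 = 279873/256 at the point
E_p = 121/4, E_q = 0, F_p = 0, F_q = 0, G_p = 66, G_q = 0
E_qq = 0, F_pq = 0, G_pp = 98
Brioschi: K = (det M1 - det M2) / (EG - F^2)^2 with the standard first/second-derivative matrices M1, M2.
M1 = [[-E_qq/2 + F_pq - G_pp/2, E_p/2, F_p - E_q/2], [F_q - G_p/2, E, F], [G_q/2, F, G]] = [[-49, 121/8, 0], [-33, 257/16, 0], [0, 0, 1089/16]]; det M1 = -5017023/256
M2 = [[0, E_q/2, G_p/2], [E_q/2, E, F], [G_p/2, F, G]] = [[0, 0, 33], [0, 257/16, 0], [33, 0, 1089/16]]; det M2 = -279873/16
det M1 - det M2 = -539055/256; K = -539055/256 / (279873/256)^2 = -1280/726539


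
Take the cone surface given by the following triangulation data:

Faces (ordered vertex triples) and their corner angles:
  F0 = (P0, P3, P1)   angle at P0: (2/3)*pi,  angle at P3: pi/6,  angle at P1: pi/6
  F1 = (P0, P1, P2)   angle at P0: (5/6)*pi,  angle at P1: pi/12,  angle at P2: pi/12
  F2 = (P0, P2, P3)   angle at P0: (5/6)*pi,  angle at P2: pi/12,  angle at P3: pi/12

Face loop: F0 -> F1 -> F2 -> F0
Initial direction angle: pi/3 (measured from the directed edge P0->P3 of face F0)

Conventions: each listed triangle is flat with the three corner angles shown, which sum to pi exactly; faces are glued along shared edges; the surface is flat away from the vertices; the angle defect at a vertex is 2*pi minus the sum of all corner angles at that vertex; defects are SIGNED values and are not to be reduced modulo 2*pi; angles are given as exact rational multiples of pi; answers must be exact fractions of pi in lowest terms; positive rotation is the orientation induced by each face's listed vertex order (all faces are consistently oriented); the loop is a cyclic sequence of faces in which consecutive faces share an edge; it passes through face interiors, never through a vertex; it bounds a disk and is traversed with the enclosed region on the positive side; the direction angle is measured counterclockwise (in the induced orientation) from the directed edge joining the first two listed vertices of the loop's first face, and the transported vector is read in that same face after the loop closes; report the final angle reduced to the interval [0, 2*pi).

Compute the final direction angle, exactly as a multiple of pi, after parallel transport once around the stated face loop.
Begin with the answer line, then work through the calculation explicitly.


Answer: final direction angle = 0

enclosed vertex P0: corner angles sum to (7/3)*pi, defect = 2*pi - (7/3)*pi = -pi/3
transport around the loop rotates by the sum of enclosed defects; add to the initial angle mod 2*pi
final angle = pi/3 - pi/3 = 0 (mod 2*pi)


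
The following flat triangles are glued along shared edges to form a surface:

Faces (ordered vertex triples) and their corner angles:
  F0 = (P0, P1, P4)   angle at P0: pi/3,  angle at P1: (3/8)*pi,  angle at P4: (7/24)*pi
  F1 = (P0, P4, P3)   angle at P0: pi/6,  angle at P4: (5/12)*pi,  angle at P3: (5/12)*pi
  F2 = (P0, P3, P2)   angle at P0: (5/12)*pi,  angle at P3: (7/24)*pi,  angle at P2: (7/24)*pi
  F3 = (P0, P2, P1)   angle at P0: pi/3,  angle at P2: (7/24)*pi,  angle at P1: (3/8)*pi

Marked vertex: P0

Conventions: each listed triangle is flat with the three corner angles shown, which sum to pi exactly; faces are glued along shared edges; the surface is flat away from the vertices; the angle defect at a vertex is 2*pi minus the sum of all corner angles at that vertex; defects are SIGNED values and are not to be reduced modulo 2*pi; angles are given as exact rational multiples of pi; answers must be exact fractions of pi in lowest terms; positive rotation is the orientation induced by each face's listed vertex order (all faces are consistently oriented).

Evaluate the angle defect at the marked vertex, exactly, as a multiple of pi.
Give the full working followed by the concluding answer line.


Sum of corner angles at P0: (5/4)*pi
defect = 2*pi - (5/4)*pi

Answer: defect(P0) = (3/4)*pi


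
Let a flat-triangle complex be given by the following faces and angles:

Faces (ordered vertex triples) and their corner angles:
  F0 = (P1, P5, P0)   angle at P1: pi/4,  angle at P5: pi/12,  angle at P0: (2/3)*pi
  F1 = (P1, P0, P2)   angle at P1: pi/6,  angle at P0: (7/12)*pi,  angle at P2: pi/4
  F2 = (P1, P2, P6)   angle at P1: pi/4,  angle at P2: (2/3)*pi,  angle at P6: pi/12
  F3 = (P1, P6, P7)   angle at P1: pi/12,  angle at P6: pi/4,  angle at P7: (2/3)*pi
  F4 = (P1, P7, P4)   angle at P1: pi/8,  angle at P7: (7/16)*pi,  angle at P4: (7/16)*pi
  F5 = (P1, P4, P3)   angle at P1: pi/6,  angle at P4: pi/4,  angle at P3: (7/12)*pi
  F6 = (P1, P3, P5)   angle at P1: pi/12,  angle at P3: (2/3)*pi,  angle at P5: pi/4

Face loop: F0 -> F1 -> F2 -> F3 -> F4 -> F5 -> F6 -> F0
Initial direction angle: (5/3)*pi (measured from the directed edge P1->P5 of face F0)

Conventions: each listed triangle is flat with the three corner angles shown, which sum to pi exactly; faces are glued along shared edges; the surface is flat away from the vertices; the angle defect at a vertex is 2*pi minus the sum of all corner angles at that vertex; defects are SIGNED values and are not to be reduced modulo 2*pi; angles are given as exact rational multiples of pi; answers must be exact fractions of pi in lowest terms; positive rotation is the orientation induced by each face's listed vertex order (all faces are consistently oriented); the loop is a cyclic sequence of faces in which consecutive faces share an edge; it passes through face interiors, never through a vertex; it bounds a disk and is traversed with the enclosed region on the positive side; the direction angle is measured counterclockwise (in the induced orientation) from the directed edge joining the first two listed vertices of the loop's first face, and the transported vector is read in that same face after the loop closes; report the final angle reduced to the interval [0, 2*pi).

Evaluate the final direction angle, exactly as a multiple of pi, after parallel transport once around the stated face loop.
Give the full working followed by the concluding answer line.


enclosed vertex P1: corner angles sum to (9/8)*pi, defect = 2*pi - (9/8)*pi = (7/8)*pi
the rotation equals the total enclosed defect, so the final angle is initial + defects (mod 2*pi)
final angle = (5/3)*pi + (7/8)*pi = (13/24)*pi (mod 2*pi)

Answer: final direction angle = (13/24)*pi


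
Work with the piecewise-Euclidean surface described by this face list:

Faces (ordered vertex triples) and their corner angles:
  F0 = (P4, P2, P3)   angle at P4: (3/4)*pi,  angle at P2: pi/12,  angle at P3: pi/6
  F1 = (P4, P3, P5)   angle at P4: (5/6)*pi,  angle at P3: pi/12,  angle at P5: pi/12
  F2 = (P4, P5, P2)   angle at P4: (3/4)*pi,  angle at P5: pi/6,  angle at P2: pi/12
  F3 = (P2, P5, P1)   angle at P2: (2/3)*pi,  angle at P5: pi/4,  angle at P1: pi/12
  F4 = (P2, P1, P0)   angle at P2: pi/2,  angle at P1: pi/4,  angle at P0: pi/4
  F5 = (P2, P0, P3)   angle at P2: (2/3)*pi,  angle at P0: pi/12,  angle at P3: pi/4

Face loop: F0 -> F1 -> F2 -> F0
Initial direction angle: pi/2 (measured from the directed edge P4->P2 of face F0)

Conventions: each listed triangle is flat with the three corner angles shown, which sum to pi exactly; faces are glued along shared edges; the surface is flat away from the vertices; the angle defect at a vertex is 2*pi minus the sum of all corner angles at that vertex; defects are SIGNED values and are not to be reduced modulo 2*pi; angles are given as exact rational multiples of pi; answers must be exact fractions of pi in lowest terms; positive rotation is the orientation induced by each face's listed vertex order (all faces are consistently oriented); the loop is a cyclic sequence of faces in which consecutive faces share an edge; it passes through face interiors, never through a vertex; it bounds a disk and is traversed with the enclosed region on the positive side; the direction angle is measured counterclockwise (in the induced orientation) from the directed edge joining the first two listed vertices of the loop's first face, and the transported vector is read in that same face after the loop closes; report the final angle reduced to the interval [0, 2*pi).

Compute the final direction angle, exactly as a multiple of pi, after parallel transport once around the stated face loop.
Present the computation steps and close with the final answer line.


enclosed vertex P4: corner angles sum to (7/3)*pi, defect = 2*pi - (7/3)*pi = -pi/3
final direction = starting direction + enclosed defect total, reduced mod 2*pi (induced orientation)
final angle = pi/2 - pi/3 = pi/6 (mod 2*pi)

Answer: final direction angle = pi/6


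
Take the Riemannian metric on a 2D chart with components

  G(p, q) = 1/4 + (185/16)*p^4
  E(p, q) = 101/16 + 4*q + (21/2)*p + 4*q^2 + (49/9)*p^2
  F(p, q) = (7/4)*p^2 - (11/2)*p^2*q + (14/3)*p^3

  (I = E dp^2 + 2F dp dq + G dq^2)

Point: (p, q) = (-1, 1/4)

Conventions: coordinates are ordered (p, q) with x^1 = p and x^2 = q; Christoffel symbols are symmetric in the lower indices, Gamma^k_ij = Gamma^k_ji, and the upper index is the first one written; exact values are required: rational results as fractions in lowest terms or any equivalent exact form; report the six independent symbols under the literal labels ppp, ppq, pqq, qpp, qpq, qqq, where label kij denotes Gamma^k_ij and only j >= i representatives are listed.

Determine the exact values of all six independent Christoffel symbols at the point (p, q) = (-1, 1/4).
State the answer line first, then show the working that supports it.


Answer: Gamma_ppp = 96060/25793, Gamma_ppq = -147012/25793, Gamma_pqq = 479682/25793, Gamma_qpp = 171844/77379, Gamma_qpq = -103906/25793, Gamma_qqq = 174276/25793

E = 361/144, F = -103/24, G = 189/16 at the point
E_p = -7/18, E_q = 6, F_p = 53/4, F_q = -11/2, G_p = -185/4, G_q = 0
EG - F^2 = 25793/2304;  g^inv = (2304/25793) * [[189/16, 103/24], [103/24, 361/144]]
first-kind symbols [ij,l] = (1/2)(d_i g_jl + d_j g_il - d_l g_ij): [pp,p] = E_p/2 = -7/36, [pp,q] = F_p - E_q/2 = 41/4, [pq,p] = E_q/2 = 3, [pq,q] = G_p/2 = -185/8, [qq,p] = F_q - G_p/2 = 141/8, [qq,q] = G_q/2 = 0
Gamma^p_ij = (G*[ij,p] - F*[ij,q])/(EG - F^2), Gamma^q_ij = (E*[ij,q] - F*[ij,p])/(EG - F^2)


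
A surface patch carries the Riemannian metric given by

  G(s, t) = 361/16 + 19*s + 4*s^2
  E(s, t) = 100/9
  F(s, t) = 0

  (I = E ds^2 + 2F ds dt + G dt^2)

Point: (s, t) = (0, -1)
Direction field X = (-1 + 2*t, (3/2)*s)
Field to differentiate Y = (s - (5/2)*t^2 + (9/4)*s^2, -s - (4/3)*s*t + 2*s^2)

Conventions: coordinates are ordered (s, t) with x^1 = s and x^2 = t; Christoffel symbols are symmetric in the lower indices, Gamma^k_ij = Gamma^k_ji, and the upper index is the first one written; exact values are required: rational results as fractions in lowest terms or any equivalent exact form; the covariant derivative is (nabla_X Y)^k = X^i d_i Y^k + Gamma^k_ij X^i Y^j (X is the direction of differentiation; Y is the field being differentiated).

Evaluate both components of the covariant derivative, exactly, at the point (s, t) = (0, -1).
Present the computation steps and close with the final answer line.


E = 100/9, F = 0, G = 361/16 at the point
E_s = 0, E_t = 0, F_s = 0, F_t = 0, G_s = 19, G_t = 0
EG - F^2 = 9025/36;  g^inv = (36/9025) * [[361/16, 0], [0, 100/9]]
first-kind symbols [ij,l] = (1/2)(d_i g_jl + d_j g_il - d_l g_ij): [ss,s] = E_s/2 = 0, [ss,t] = F_s - E_t/2 = 0, [st,s] = E_t/2 = 0, [st,t] = G_s/2 = 19/2, [tt,s] = F_t - G_s/2 = -19/2, [tt,t] = G_t/2 = 0
Gamma^s_ij = (G*[ij,s] - F*[ij,t])/(EG - F^2), Gamma^t_ij = (E*[ij,t] - F*[ij,s])/(EG - F^2)
Gamma_sss = 0, Gamma_sst = 0, Gamma_stt = -171/200, Gamma_tss = 0, Gamma_tst = 8/19, Gamma_ttt = 0
X = (-3, 0), Y = (-5/2, 0) at the point

Answer: (nabla_X Y)^s = -3, (nabla_X Y)^t = -1


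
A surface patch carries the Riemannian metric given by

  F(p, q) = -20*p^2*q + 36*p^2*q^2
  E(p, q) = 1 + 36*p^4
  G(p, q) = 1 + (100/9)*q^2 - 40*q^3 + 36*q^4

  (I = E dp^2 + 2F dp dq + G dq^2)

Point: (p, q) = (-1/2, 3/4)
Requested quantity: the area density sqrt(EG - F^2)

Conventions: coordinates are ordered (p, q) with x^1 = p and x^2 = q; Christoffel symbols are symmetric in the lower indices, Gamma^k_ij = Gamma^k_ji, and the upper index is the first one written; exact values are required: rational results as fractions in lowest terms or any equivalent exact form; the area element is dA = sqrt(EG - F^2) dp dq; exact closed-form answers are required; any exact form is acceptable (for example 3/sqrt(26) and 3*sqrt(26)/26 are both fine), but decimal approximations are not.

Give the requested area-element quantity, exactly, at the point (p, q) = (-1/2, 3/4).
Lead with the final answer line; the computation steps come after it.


Answer: sqrt(EG - F^2) = sqrt(257)/8

E = 13/4, F = 21/16, G = 113/64; EG - F^2 = 257/64


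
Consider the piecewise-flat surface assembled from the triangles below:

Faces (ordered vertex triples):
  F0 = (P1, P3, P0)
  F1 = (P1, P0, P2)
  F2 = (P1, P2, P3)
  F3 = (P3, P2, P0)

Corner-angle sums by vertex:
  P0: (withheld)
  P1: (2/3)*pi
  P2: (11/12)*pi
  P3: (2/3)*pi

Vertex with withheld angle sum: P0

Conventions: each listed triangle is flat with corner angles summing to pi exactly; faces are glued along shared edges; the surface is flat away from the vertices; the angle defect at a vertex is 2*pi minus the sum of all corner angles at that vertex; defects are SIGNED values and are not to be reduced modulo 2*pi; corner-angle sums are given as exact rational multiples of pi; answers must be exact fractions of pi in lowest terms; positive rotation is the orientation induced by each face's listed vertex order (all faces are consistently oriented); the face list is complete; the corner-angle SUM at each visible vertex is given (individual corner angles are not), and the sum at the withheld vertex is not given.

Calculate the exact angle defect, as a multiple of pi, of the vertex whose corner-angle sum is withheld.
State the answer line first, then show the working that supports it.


Answer: defect(P0) = pi/4

V = 4, E = 6, F = 4; chi = V - E + F = 2
Gauss-Bonnet: total defect = 2*pi*chi = 4*pi; visible defects sum to (15/4)*pi


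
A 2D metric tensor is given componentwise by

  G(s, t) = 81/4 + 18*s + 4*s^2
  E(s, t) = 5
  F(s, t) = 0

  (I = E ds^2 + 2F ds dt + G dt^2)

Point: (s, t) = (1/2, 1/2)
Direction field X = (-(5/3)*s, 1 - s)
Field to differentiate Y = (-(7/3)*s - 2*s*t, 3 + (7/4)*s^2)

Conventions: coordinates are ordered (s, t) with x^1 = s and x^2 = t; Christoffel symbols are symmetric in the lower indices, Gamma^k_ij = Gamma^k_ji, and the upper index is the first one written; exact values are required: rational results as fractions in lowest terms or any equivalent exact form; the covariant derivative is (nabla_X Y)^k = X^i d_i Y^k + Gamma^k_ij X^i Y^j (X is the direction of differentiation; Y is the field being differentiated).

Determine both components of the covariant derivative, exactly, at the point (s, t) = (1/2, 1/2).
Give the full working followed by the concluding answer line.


E = 5, F = 0, G = 121/4 at the point
E_s = 0, E_t = 0, F_s = 0, F_t = 0, G_s = 22, G_t = 0
EG - F^2 = 605/4;  g^inv = (4/605) * [[121/4, 0], [0, 5]]
first-kind symbols [ij,l] = (1/2)(d_i g_jl + d_j g_il - d_l g_ij): [ss,s] = E_s/2 = 0, [ss,t] = F_s - E_t/2 = 0, [st,s] = E_t/2 = 0, [st,t] = G_s/2 = 11, [tt,s] = F_t - G_s/2 = -11, [tt,t] = G_t/2 = 0
Gamma^s_ij = (G*[ij,s] - F*[ij,t])/(EG - F^2), Gamma^t_ij = (E*[ij,t] - F*[ij,s])/(EG - F^2)
Gamma_sss = 0, Gamma_sst = 0, Gamma_stt = -11/5, Gamma_tss = 0, Gamma_tst = 4/11, Gamma_ttt = 0
X = (-5/6, 1/2), Y = (-5/3, 55/16) at the point

Answer: (nabla_X Y)^s = -433/288, (nabla_X Y)^t = -185/66


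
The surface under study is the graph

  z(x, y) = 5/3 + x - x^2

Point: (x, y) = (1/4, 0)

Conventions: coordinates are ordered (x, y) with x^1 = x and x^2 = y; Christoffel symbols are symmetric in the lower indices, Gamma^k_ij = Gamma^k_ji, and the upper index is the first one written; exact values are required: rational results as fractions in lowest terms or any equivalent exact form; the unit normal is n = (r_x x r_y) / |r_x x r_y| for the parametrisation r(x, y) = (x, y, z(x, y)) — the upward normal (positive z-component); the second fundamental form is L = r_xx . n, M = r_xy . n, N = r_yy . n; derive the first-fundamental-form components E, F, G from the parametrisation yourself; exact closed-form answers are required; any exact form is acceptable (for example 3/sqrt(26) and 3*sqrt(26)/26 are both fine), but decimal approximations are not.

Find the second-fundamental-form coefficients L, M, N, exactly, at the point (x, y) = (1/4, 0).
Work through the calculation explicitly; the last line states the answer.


z_x = 1/2, z_y = 0, z_xx = -2, z_xy = 0, z_yy = 0
E = 5/4, F = 0, G = 1; answer radicand W^2 = 5/4
unnormalised second-form numerators: l = -2, m = 0, n = 0; L = l/sqrt(5/4), and similarly M = m/sqrt(W^2), N = n/sqrt(W^2)

Answer: L = -4*sqrt(5)/5, M = 0, N = 0


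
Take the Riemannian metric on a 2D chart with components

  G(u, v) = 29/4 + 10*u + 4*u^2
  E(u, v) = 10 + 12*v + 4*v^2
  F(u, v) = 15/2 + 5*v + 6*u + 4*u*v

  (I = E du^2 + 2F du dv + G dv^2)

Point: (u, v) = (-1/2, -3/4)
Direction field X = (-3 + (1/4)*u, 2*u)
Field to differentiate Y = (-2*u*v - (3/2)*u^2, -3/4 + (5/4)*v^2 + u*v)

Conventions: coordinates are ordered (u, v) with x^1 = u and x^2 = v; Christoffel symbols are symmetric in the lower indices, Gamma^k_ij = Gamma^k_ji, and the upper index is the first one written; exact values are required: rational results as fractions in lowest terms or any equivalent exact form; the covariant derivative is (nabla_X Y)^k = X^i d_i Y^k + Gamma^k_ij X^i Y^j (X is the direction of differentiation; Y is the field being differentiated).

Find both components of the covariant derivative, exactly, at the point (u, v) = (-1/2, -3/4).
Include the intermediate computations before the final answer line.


E = 13/4, F = 9/4, G = 13/4 at the point
E_u = 0, E_v = 6, F_u = 3, F_v = 3, G_u = 6, G_v = 0
EG - F^2 = 11/2;  g^inv = (2/11) * [[13/4, -9/4], [-9/4, 13/4]]
first-kind symbols [ij,l] = (1/2)(d_i g_jl + d_j g_il - d_l g_ij): [uu,u] = E_u/2 = 0, [uu,v] = F_u - E_v/2 = 0, [uv,u] = E_v/2 = 3, [uv,v] = G_u/2 = 3, [vv,u] = F_v - G_u/2 = 0, [vv,v] = G_v/2 = 0
Gamma^u_ij = (G*[ij,u] - F*[ij,v])/(EG - F^2), Gamma^v_ij = (E*[ij,v] - F*[ij,u])/(EG - F^2)
Gamma_uuu = 0, Gamma_uuv = 6/11, Gamma_uvv = 0, Gamma_vuu = 0, Gamma_vuv = 6/11, Gamma_vvv = 0
X = (-25/8, -1), Y = (-9/8, 21/64) at the point

Answer: (nabla_X Y)^u = -29063/2816, (nabla_X Y)^v = 13441/2816


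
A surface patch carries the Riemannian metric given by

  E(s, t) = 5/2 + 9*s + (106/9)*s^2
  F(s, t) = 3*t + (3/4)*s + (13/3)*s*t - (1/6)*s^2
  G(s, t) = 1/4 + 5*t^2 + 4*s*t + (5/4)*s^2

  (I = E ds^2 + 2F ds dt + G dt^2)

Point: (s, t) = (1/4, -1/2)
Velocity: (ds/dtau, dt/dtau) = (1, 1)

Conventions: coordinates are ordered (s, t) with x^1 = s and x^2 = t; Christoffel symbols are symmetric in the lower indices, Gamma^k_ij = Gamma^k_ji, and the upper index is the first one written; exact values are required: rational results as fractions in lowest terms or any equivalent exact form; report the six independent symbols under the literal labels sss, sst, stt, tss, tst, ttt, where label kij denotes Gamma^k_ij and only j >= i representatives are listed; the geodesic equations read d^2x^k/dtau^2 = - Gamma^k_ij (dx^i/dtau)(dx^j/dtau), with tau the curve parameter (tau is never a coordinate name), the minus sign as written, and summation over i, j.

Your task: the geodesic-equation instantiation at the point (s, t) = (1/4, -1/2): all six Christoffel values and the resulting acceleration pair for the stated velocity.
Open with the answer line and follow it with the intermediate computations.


Answer: Gamma_sss = 48192/22469, Gamma_sst = -11814/22469, Gamma_stt = 13035/22469, Gamma_tss = 156256/67407, Gamma_tst = -34760/22469, Gamma_ttt = -19138/22469; accelerations (d^2s/dtau^2, d^2t/dtau^2) = (-37599/22469, 109718/67407)

E = 395/72, F = -179/96, G = 69/64 at the point
E_s = 134/9, E_t = 0, F_s = -3/2, F_t = 49/12, G_s = -11/8, G_t = -4
EG - F^2 = 22469/9216;  g^inv = (9216/22469) * [[69/64, 179/96], [179/96, 395/72]]
first-kind symbols [ij,l] = (1/2)(d_i g_jl + d_j g_il - d_l g_ij): [ss,s] = E_s/2 = 67/9, [ss,t] = F_s - E_t/2 = -3/2, [st,s] = E_t/2 = 0, [st,t] = G_s/2 = -11/16, [tt,s] = F_t - G_s/2 = 229/48, [tt,t] = G_t/2 = -2
Gamma^s_ij = (G*[ij,s] - F*[ij,t])/(EG - F^2), Gamma^t_ij = (E*[ij,t] - F*[ij,s])/(EG - F^2)
Gamma_sss = 48192/22469, Gamma_sst = -11814/22469, Gamma_stt = 13035/22469, Gamma_tss = 156256/67407, Gamma_tst = -34760/22469, Gamma_ttt = -19138/22469
d^2s/dtau^2 = -(Gamma_sss*(1)^2 + 2*Gamma_sst*(1)*(1) + Gamma_stt*(1)^2) = -37599/22469
d^2t/dtau^2 = -(Gamma_tss*(1)^2 + 2*Gamma_tst*(1)*(1) + Gamma_ttt*(1)^2) = 109718/67407


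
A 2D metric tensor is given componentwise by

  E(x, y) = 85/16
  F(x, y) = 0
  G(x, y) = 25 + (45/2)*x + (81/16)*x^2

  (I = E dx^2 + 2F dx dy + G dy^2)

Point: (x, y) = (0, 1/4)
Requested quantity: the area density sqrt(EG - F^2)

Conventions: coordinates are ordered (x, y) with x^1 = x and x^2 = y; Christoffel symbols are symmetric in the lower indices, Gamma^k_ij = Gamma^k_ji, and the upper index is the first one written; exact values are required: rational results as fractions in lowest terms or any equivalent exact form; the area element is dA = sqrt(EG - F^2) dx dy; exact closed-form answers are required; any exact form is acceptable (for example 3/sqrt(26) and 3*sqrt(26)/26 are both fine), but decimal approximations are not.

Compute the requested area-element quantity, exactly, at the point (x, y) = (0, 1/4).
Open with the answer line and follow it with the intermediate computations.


Answer: sqrt(EG - F^2) = 5*sqrt(85)/4

E = 85/16, F = 0, G = 25; EG - F^2 = 2125/16


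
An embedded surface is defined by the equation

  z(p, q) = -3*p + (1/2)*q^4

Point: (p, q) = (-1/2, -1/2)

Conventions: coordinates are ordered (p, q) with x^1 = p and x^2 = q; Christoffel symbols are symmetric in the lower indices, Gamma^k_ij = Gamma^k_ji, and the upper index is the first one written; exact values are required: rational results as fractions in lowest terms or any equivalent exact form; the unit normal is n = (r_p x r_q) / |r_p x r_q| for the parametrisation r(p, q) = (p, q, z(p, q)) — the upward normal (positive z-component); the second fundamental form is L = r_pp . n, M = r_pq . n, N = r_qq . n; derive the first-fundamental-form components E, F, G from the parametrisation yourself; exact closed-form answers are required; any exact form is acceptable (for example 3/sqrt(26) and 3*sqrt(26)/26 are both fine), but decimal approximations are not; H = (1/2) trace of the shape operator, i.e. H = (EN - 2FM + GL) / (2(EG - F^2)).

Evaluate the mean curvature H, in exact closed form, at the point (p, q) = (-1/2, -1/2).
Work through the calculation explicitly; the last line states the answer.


z_p = -3, z_q = -1/4, z_pp = 0, z_pq = 0, z_qq = 3/2
E = 10, F = 3/4, G = 17/16; answer radicand W^2 = 161/16
unnormalised second-form numerators: l = 0, m = 0, n = 3/2; L = l/sqrt(161/16), and similarly M = m/sqrt(W^2), N = n/sqrt(W^2)
H = (E*n - 2*F*m + G*l) / (2*(EG - F^2)*sqrt(W^2)); E*n - 2*F*m + G*l = 15, EG - F^2 = 161/16, so H = (120/161)/sqrt(161/16)

Answer: H = 480*sqrt(161)/25921


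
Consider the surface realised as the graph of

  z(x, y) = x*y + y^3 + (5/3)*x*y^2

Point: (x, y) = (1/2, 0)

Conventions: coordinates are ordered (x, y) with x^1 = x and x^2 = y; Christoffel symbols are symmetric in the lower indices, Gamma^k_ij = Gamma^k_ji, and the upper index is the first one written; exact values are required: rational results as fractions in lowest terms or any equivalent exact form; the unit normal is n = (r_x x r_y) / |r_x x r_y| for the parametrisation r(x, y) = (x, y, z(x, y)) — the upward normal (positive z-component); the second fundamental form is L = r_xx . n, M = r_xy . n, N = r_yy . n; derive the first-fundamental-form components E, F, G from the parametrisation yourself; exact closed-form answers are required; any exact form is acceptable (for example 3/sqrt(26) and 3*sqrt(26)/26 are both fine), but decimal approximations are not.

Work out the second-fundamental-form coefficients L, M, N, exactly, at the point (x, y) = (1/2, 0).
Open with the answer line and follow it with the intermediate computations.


Answer: L = 0, M = 2*sqrt(5)/5, N = 2*sqrt(5)/3

z_x = 0, z_y = 1/2, z_xx = 0, z_xy = 1, z_yy = 5/3
E = 1, F = 0, G = 5/4; answer radicand W^2 = 5/4
unnormalised second-form numerators: l = 0, m = 1, n = 5/3; L = l/sqrt(5/4), and similarly M = m/sqrt(W^2), N = n/sqrt(W^2)


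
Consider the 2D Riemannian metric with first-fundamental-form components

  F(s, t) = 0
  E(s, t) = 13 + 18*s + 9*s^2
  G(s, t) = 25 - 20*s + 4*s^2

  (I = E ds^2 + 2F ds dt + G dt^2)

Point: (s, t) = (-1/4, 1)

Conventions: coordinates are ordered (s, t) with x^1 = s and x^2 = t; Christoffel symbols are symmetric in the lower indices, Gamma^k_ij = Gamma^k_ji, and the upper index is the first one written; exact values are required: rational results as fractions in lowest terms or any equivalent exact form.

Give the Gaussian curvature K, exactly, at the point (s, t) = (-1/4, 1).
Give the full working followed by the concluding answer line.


E = 145/16, F = 0, G = 121/4, EG - F^2 = 17545/64 at the point
E_s = 27/2, E_t = 0, F_s = 0, F_t = 0, G_s = -22, G_t = 0
E_tt = 0, F_st = 0, G_ss = 8
By Brioschi, K is (det M1 - det M2) divided by (EG - F^2) squared.
M1 = [[-E_tt/2 + F_st - G_ss/2, E_s/2, F_s - E_t/2], [F_t - G_s/2, E, F], [G_t/2, F, G]] = [[-4, 27/4, 0], [11, 145/16, 0], [0, 0, 121/4]]; det M1 = -26741/8
M2 = [[0, E_t/2, G_s/2], [E_t/2, E, F], [G_s/2, F, G]] = [[0, 0, -11], [0, 145/16, 0], [-11, 0, 121/4]]; det M2 = -17545/16
det M1 - det M2 = -35937/16; K = -35937/16 / (17545/64)^2 = -6912/231275

Answer: K = -6912/231275


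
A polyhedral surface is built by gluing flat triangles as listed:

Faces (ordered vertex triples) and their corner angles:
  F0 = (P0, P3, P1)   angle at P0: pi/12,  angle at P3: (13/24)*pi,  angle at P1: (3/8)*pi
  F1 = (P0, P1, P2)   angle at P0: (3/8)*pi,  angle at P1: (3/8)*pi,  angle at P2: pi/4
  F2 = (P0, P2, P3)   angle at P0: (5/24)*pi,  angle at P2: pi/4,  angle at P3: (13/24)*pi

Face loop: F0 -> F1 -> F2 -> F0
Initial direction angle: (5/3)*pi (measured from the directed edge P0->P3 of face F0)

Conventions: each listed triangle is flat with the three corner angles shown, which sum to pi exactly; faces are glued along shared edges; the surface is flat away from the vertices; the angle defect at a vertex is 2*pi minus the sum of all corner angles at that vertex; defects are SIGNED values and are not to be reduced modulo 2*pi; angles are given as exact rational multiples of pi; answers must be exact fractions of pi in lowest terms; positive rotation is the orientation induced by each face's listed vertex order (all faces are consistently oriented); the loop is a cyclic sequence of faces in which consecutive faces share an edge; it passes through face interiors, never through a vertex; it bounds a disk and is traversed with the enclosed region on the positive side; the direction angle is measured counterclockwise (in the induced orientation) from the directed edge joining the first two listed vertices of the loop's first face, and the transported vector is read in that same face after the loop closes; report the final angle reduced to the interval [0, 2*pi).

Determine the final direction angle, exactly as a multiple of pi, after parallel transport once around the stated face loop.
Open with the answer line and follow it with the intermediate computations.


Answer: final direction angle = pi

enclosed vertex P0: corner angles sum to (2/3)*pi, defect = 2*pi - (2/3)*pi = (4/3)*pi
final direction = starting direction + enclosed defect total, reduced mod 2*pi (induced orientation)
final angle = (5/3)*pi + (4/3)*pi = pi (mod 2*pi)


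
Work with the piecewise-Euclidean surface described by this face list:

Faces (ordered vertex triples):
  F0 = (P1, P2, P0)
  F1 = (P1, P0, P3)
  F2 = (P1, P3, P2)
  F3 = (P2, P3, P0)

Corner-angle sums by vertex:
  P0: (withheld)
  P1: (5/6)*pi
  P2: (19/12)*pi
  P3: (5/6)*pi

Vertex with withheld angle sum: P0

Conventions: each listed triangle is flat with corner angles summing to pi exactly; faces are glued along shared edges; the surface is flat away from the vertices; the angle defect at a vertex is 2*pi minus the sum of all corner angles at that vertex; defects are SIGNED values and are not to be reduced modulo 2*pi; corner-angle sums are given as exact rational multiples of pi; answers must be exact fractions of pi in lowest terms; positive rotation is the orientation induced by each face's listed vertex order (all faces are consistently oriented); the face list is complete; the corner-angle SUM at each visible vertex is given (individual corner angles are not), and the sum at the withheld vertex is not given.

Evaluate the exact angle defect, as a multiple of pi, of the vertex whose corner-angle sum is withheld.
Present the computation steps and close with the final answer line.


V = 4, E = 6, F = 4; chi = V - E + F = 2
Gauss-Bonnet: total defect = 2*pi*chi = 4*pi; visible defects sum to (11/4)*pi

Answer: defect(P0) = (5/4)*pi


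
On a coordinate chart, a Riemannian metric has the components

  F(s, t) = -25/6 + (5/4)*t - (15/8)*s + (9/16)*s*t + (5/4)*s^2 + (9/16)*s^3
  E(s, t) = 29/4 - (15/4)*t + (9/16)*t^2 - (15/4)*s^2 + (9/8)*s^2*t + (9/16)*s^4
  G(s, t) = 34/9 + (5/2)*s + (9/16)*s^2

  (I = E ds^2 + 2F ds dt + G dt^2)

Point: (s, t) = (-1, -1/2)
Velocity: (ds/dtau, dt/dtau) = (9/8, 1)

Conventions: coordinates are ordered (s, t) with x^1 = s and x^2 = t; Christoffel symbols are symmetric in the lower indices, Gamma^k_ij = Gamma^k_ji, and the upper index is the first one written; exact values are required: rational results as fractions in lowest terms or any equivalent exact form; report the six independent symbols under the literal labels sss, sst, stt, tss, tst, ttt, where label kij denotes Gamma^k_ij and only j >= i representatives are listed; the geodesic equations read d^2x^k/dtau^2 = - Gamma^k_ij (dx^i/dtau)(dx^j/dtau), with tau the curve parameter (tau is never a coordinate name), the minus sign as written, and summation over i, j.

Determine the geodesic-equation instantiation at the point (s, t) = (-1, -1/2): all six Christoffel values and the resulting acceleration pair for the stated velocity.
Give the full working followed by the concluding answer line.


E = 353/64, F = -187/96, G = 265/144 at the point
E_s = 51/8, E_t = -51/16, F_s = -95/32, F_t = 11/16, G_s = 11/8, G_t = 0
EG - F^2 = 3661/576;  g^inv = (576/3661) * [[265/144, 187/96], [187/96, 353/64]]
first-kind symbols [ij,l] = (1/2)(d_i g_jl + d_j g_il - d_l g_ij): [ss,s] = E_s/2 = 51/16, [ss,t] = F_s - E_t/2 = -11/8, [st,s] = E_t/2 = -51/32, [st,t] = G_s/2 = 11/16, [tt,s] = F_t - G_s/2 = 0, [tt,t] = G_t/2 = 0
Gamma^s_ij = (G*[ij,s] - F*[ij,t])/(EG - F^2), Gamma^t_ij = (E*[ij,t] - F*[ij,s])/(EG - F^2)
Gamma_sss = 1836/3661, Gamma_sst = -918/3661, Gamma_stt = 0, Gamma_tss = -792/3661, Gamma_tst = 396/3661, Gamma_ttt = 0
d^2s/dtau^2 = -(Gamma_sss*(9/8)^2 + 2*Gamma_sst*(9/8)*(1) + Gamma_stt*(1)^2) = -4131/58576
d^2t/dtau^2 = -(Gamma_tss*(9/8)^2 + 2*Gamma_tst*(9/8)*(1) + Gamma_ttt*(1)^2) = 891/29288

Answer: Gamma_sss = 1836/3661, Gamma_sst = -918/3661, Gamma_stt = 0, Gamma_tss = -792/3661, Gamma_tst = 396/3661, Gamma_ttt = 0; accelerations (d^2s/dtau^2, d^2t/dtau^2) = (-4131/58576, 891/29288)


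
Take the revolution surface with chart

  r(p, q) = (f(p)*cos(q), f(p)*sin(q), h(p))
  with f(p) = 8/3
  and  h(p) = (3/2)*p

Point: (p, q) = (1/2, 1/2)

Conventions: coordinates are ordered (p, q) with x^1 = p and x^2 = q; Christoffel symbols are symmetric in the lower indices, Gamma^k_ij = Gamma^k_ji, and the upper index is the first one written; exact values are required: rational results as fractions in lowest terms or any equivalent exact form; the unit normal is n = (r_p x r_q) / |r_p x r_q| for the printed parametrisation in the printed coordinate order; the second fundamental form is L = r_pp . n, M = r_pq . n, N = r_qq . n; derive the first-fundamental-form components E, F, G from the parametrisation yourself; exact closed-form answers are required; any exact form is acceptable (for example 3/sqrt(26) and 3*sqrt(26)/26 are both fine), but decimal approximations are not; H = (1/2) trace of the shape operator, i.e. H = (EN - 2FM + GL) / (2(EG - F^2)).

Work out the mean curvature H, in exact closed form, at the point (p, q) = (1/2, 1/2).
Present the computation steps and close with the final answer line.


f = 8/3, f' = 0, f'' = 0, h' = 3/2, h'' = 0
E = 9/4, F = 0, G = 64/9; answer radicand W^2 = 9/4
unnormalised second-form numerators: l = 0, m = 0, n = 4; L = l/sqrt(9/4), and similarly M = m/sqrt(W^2), N = n/sqrt(W^2)
H = (E*n - 2*F*m + G*l) / (2*(EG - F^2)*sqrt(W^2)); E*n - 2*F*m + G*l = 9, EG - F^2 = 16, so H = (9/32)/sqrt(9/4)

Answer: H = 3/16


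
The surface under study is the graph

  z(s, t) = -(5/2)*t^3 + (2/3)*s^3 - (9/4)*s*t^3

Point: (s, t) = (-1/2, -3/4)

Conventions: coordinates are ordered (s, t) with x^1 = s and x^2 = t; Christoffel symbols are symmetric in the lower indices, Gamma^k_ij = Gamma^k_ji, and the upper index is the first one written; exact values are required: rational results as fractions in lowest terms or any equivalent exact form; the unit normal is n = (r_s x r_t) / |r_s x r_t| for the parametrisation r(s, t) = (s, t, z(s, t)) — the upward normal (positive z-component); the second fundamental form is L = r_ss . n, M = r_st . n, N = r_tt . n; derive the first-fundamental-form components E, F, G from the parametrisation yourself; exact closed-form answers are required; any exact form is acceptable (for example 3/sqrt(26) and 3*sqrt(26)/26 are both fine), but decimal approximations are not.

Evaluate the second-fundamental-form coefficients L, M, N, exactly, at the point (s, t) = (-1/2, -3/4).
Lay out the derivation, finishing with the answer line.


z_s = 371/256, z_t = -297/128, z_ss = -2, z_st = -243/64, z_tt = 99/16
E = 203177/65536, F = -110187/32768, G = 104593/16384; answer radicand W^2 = 556013/65536
unnormalised second-form numerators: l = -2, m = -243/64, n = 99/16; L = l/sqrt(556013/65536), and similarly M = m/sqrt(W^2), N = n/sqrt(W^2)

Answer: L = -512*sqrt(556013)/556013, M = -972*sqrt(556013)/556013, N = 1584*sqrt(556013)/556013


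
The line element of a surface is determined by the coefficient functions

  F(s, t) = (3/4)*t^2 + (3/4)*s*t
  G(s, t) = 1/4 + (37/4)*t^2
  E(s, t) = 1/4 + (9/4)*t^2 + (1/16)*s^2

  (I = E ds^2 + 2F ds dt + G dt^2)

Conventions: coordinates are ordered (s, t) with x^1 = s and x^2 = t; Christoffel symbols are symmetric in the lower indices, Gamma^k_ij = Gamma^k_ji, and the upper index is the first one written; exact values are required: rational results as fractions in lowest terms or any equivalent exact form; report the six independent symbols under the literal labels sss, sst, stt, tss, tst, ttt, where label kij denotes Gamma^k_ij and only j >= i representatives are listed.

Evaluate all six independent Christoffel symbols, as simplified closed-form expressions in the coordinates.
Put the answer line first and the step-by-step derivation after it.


Answer: Gamma_sss = (109*s*t^2 + s + 72*t^3)/(s^2*t^2 + s^2 - 72*s*t^3 + 1296*t^4 + 184*t^2 + 4), Gamma_sst = (1332*t^3 + 36*t)/(s^2*t^2 + s^2 - 72*s*t^3 + 1296*t^4 + 184*t^2 + 4), Gamma_stt = (12*s + 444*t^3 + 24*t)/(s^2*t^2 + s^2 - 72*s*t^3 + 1296*t^4 + 184*t^2 + 4), Gamma_tss = (-9*s^2*t - 3*s*t^2 - 216*t^3 - 24*t)/(s^2*t^2 + s^2 - 72*s*t^3 + 1296*t^4 + 184*t^2 + 4), Gamma_tst = (-108*s*t^2 - 108*t^3)/(s^2*t^2 + s^2 - 72*s*t^3 + 1296*t^4 + 184*t^2 + 4), Gamma_ttt = (s^2*t - 108*s*t^2 + 1260*t^3 + 148*t)/(s^2*t^2 + s^2 - 72*s*t^3 + 1296*t^4 + 184*t^2 + 4)

E = 1/4 + (9/4)*t^2 + (1/16)*s^2; F = (3/4)*t^2 + (3/4)*s*t; G = 1/4 + (37/4)*t^2
Gamma^k_ij = (1/2) g^{kl} (d_i g_jl + d_j g_il - d_l g_ij), with g^inv = (1/(EG-F^2)) [[G, -F], [-F, E]]
first partials: E_s = (1/8)*s, E_t = (9/2)*t, F_s = (3/4)*t, F_t = (3/2)*t + (3/4)*s, G_s = 0, G_t = (37/2)*t
D = EG - F^2 = 1/16 + (23/8)*t^2 + (1/64)*s^2 + (81/4)*t^4 - (9/8)*s*t^3 + (1/64)*s^2*t^2
expanded: Gamma^s_ss = (G E_s - 2F F_s + F E_t)/(2D), Gamma^s_st = (G E_t - F G_s)/(2D), Gamma^s_tt = (2G F_t - G G_s - F G_t)/(2D), Gamma^t_ss = (2E F_s - E E_t - F E_s)/(2D), Gamma^t_st = (E G_s - F E_t)/(2D), Gamma^t_tt = (E G_t - 2F F_t + F G_s)/(2D); substitute and cancel common factors


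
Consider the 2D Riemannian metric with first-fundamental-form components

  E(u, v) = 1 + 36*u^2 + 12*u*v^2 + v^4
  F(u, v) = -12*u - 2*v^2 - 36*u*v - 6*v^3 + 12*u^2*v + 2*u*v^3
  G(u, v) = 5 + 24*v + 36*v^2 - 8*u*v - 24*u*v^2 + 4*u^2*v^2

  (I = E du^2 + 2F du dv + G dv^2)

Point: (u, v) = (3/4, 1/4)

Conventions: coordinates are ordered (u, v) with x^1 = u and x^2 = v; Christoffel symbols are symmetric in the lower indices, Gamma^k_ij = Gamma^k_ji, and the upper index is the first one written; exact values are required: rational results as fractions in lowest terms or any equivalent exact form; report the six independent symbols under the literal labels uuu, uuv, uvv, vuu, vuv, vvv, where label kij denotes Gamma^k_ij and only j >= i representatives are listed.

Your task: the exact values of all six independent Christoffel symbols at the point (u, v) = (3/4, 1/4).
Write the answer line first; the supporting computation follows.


Answer: Gamma_uuu = 2336/2695, Gamma_uuv = 584/8085, Gamma_uvv = -1752/2695, Gamma_vuu = -320/539, Gamma_vuv = -80/1617, Gamma_vvv = 240/539

E = 5585/256, F = -1825/128, G = 689/64 at the point
E_u = 219/4, E_v = 73/16, F_u = -527/32, F_v = -707/32, G_u = -25/8, G_v = 225/8
EG - F^2 = 8085/256;  g^inv = (256/8085) * [[689/64, 1825/128], [1825/128, 5585/256]]
first-kind symbols [ij,l] = (1/2)(d_i g_jl + d_j g_il - d_l g_ij): [uu,u] = E_u/2 = 219/8, [uu,v] = F_u - E_v/2 = -75/4, [uv,u] = E_v/2 = 73/32, [uv,v] = G_u/2 = -25/16, [vv,u] = F_v - G_u/2 = -657/32, [vv,v] = G_v/2 = 225/16
Gamma^u_ij = (G*[ij,u] - F*[ij,v])/(EG - F^2), Gamma^v_ij = (E*[ij,v] - F*[ij,u])/(EG - F^2)


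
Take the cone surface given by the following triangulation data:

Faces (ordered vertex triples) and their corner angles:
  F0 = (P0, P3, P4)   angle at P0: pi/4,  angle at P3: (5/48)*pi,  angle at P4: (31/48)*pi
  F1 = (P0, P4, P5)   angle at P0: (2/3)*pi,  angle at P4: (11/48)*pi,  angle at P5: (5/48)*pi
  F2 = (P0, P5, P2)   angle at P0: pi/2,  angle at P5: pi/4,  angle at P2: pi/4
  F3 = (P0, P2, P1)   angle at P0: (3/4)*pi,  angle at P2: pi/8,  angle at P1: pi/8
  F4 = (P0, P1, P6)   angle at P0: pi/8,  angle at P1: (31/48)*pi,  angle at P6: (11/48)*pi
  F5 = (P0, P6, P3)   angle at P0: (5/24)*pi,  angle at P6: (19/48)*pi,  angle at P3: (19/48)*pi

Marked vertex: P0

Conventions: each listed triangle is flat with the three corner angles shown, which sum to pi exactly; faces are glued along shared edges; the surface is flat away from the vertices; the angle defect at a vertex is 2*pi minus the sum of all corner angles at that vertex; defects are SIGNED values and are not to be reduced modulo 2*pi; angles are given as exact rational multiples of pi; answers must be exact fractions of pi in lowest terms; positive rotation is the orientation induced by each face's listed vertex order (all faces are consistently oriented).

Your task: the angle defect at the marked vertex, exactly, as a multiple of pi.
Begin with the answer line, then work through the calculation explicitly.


Answer: defect(P0) = -pi/2

Sum of corner angles at P0: (5/2)*pi
defect = 2*pi - (5/2)*pi
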